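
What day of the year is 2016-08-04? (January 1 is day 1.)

Days in months before August: 31 + 29 + 31 + 30 + 31 + 30 + 31 = 213.
Plus 4 days into August → day 217.

217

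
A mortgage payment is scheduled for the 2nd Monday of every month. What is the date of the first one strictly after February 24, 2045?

February 2045 starts on a Wednesday; its first Monday is the 6th, so the 2nd Monday is the 13th — February 13, 2045.
That is not after February 24, 2045, so look at March 2045.
March 2045 starts on a Wednesday; its first Monday is the 6th, so the 2nd Monday is the 13th — March 13, 2045.

March 13, 2045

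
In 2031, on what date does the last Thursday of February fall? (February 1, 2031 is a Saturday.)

February 2031 begins on a Saturday, so the first Thursday is February 6 (5 days later).
February 2031 has 28 days. Adding weeks: 6, 13, 20, 27 — the last one ≤ 28 is the 27th.

February 27, 2031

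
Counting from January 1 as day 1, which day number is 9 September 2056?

253

Days in months before September: 31 + 29 + 31 + 30 + 31 + 30 + 31 + 31 = 244.
Plus 9 days into September → day 253.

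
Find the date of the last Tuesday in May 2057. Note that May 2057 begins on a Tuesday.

May 2057 begins on a Tuesday, so the first Tuesday is May 1.
May 2057 has 31 days. Adding weeks: 1, 8, 15, 22, 29 — the last one ≤ 31 is the 29th.

May 29, 2057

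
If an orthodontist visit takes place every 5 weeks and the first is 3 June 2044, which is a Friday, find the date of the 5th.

21 October 2044

The 5th occurrence is 4 intervals after the first: 4 × 35 = 140 days after 3 June 2044.
June has 30 days — 27 days to the end of June leaves 113.
July has 31 days (82 left).
August has 31 days (51 left).
September has 30 days (21 left).
21 days into October → 21 October 2044.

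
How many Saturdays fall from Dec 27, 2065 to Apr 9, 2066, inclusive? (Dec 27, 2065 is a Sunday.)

Dec 27, 2065 is a Sunday; the first Saturday on or after it is Jan 2, 2066 (6 days later).
From Jan 2, 2066 to Apr 9, 2066: 29 + 28 + 31 + 9 = 97 days (rest of Jan, Feb, Mar, Apr).
97 ÷ 7 = 13 full weeks with remainder 6, so 13 more Saturdays after the first → 14.

14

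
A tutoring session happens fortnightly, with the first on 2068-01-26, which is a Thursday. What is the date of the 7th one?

The 7th occurrence is 6 intervals after the first: 6 × 14 = 84 days after 2068-01-26.
January has 31 days — 5 days to the end of January leaves 79.
February has 29 days (50 left).
March has 31 days (19 left).
19 days into April → 2068-04-19.

2068-04-19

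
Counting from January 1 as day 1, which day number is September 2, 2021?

245

Days in months before September: 31 + 28 + 31 + 30 + 31 + 30 + 31 + 31 = 243.
Plus 2 days into September → day 245.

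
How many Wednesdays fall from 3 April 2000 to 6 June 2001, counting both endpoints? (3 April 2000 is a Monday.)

3 April 2000 is a Monday; the first Wednesday on or after it is 5 April 2000 (2 days later).
From 5 April 2000 to 6 June 2001: 270 + 157 = 427 days (rest of 2000, to 6 June 2001 in 2001).
427 ÷ 7 = 61 full weeks with remainder 0, so 61 more Wednesdays after the first → 62.

62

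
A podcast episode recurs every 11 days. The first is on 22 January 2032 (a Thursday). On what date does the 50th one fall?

14 July 2033

The 50th occurrence is 49 intervals after the first: 49 × 11 = 539 days after 22 January 2032.
January has 31 days — 9 days to the end of January leaves 530.
From end of January to end of 2032 is 335 days (195 left).
January has 31 days (164 left).
February has 28 days (136 left).
March has 31 days (105 left).
April has 30 days (75 left).
May has 31 days (44 left).
June has 30 days (14 left).
14 days into July → 14 July 2033.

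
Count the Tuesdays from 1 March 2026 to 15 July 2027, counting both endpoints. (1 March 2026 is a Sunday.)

72

1 March 2026 is a Sunday; the first Tuesday on or after it is 3 March 2026 (2 days later).
From 3 March 2026 to 15 July 2027: 303 + 196 = 499 days (rest of 2026, to 15 July 2027 in 2027).
499 ÷ 7 = 71 full weeks with remainder 2, so 71 more Tuesdays after the first → 72.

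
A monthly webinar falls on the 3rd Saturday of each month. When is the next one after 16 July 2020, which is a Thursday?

July 2020 starts on a Wednesday; its first Saturday is the 4th, so the 3rd Saturday is the 18th — 18 July 2020.
18 July 2020 is after 16 July 2020, so that is the next one.

18 July 2020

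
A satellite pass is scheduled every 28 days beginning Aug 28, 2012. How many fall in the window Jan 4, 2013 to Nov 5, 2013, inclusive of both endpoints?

11

Occurrences land 28·i days after Aug 28, 2012 for i = 0, 1, 2, …
Jan 4, 2013 is 129 days after the start; 129 ÷ 28 = 4 remainder 17; since the remainder is 17, round up to i = 5. First occurrence in the window: #6 on Jan 15, 2013 (5×28 = 140 days in).
Nov 5, 2013 is 434 days after the start; 434 ÷ 28 = 15 remainder 14. Last occurrence in the window: #16 on Oct 22, 2013.
Occurrences #6 through #16: 11 in total.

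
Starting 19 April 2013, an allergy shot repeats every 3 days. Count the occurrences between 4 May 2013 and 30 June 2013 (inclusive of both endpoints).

Occurrences land 3·i days after 19 April 2013 for i = 0, 1, 2, …
4 May 2013 is 15 days after the start; 15 ÷ 3 = 5 remainder 0. First occurrence in the window: #6 on 4 May 2013 (5×3 = 15 days in).
30 June 2013 is 72 days after the start; 72 ÷ 3 = 24 remainder 0. Last occurrence in the window: #25 on 30 June 2013.
Occurrences #6 through #25: 20 in total.

20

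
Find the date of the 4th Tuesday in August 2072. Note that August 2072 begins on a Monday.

2072-08-23

August 2072 begins on a Monday, so the first Tuesday is August 2 (1 day later).
The 4th Tuesday is 3 weeks later: 2 + 21 = 23.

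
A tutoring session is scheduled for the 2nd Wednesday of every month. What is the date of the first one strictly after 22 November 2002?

11 December 2002

November 2002 starts on a Friday; its first Wednesday is the 6th, so the 2nd Wednesday is the 13th — 13 November 2002.
That is not after 22 November 2002, so look at December 2002.
December 2002 starts on a Sunday; its first Wednesday is the 4th, so the 2nd Wednesday is the 11th — 11 December 2002.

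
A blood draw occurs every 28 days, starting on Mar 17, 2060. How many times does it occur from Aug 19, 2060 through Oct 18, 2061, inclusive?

Occurrences land 28·i days after Mar 17, 2060 for i = 0, 1, 2, …
Aug 19, 2060 is 155 days after the start; 155 ÷ 28 = 5 remainder 15; since the remainder is 15, round up to i = 6. First occurrence in the window: #7 on Sep 1, 2060 (6×28 = 168 days in).
Oct 18, 2061 is 580 days after the start; 580 ÷ 28 = 20 remainder 20. Last occurrence in the window: #21 on Sep 28, 2061.
Occurrences #7 through #21: 15 in total.

15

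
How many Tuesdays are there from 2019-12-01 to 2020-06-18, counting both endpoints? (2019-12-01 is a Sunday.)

29

2019-12-01 is a Sunday; the first Tuesday on or after it is 2019-12-03 (2 days later).
From 2019-12-03 to 2020-06-18: 28 + 31 + 29 + 31 + 30 + 31 + 18 = 198 days (rest of December, January, February, March, April, May, June).
198 ÷ 7 = 28 full weeks with remainder 2, so 28 more Tuesdays after the first → 29.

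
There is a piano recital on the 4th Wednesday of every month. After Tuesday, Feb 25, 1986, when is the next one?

Feb 1986 starts on a Saturday; its first Wednesday is the 5th, so the 4th Wednesday is the 26th — Feb 26, 1986.
Feb 26, 1986 is after Feb 25, 1986, so that is the next one.

Feb 26, 1986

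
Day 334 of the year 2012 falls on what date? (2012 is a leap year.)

January has 31 days (334 − 31 = 303 remain).
February has 29 days (303 − 29 = 274 remain).
March has 31 days (274 − 31 = 243 remain).
April has 30 days (243 − 30 = 213 remain).
May has 31 days (213 − 31 = 182 remain).
June has 30 days (182 − 30 = 152 remain).
July has 31 days (152 − 31 = 121 remain).
August has 31 days (121 − 31 = 90 remain).
September has 30 days (90 − 30 = 60 remain).
October has 31 days (60 − 31 = 29 remain).
29 into November → November 29.

2012-11-29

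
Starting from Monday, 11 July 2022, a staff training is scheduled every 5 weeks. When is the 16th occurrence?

18 December 2023

The 16th occurrence is 15 intervals after the first: 15 × 35 = 525 days after 11 July 2022.
July has 31 days — 20 days to the end of July leaves 505.
From end of July to end of 2022 is 153 days (352 left).
January has 31 days (321 left).
February has 28 days (293 left).
March has 31 days (262 left).
April has 30 days (232 left).
May has 31 days (201 left).
June has 30 days (171 left).
July has 31 days (140 left).
August has 31 days (109 left).
September has 30 days (79 left).
October has 31 days (48 left).
November has 30 days (18 left).
18 days into December → 18 December 2023.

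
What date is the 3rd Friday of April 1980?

The first Friday of April 1980 is April 4.
The 3rd Friday is 2 weeks later: 4 + 14 = 18.

April 18, 1980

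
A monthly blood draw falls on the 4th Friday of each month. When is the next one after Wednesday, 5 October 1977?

October 1977 starts on a Saturday; its first Friday is the 7th, so the 4th Friday is the 28th — 28 October 1977.
28 October 1977 is after 5 October 1977, so that is the next one.

28 October 1977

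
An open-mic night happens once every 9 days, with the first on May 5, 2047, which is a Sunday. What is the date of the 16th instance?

September 17, 2047

The 16th occurrence is 15 intervals after the first: 15 × 9 = 135 days after May 5, 2047.
May has 31 days — 26 days to the end of May leaves 109.
June has 30 days (79 left).
July has 31 days (48 left).
August has 31 days (17 left).
17 days into September → September 17, 2047.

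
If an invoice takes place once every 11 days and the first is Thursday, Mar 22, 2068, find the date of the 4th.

Apr 24, 2068

The 4th occurrence is 3 intervals after the first: 3 × 11 = 33 days after Mar 22, 2068.
Mar has 31 days — 9 days to the end of Mar leaves 24.
24 days into Apr → Apr 24, 2068.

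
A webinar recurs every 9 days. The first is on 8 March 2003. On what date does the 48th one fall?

4 May 2004

The 48th occurrence is 47 intervals after the first: 47 × 9 = 423 days after 8 March 2003.
March has 31 days — 23 days to the end of March leaves 400.
April has 30 days (370 left).
May has 31 days (339 left).
June has 30 days (309 left).
July has 31 days (278 left).
August has 31 days (247 left).
September has 30 days (217 left).
October has 31 days (186 left).
November has 30 days (156 left).
December has 31 days (125 left).
January has 31 days (94 left).
February has 29 days (65 left).
March has 31 days (34 left).
April has 30 days (4 left).
4 days into May → 4 May 2004.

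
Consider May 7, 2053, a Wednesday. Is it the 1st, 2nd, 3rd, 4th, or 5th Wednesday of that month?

1st

Day 7 falls in week ⌈7/7⌉ of the month.
Days 1–7 hold the 1st Wednesday, 8–14 the 2nd, 15–21 the 3rd, 22–28 the 4th, 29–31 the 5th.
7 is in the range for the 1st.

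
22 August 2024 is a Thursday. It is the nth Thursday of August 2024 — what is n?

Day 22 falls in week ⌈22/7⌉ of the month.
Days 1–7 hold the 1st Thursday, 8–14 the 2nd, 15–21 the 3rd, 22–28 the 4th, 29–31 the 5th.
22 is in the range for the 4th.

4th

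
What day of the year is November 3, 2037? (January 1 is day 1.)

Days in months before November: 31 + 28 + 31 + 30 + 31 + 30 + 31 + 31 + 30 + 31 = 304.
Plus 3 days into November → day 307.

307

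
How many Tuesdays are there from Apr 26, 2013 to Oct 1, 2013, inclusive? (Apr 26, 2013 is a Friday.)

Apr 26, 2013 is a Friday; the first Tuesday on or after it is Apr 30, 2013 (4 days later).
From Apr 30, 2013 to Oct 1, 2013: 0 + 31 + 30 + 31 + 31 + 30 + 1 = 154 days (rest of Apr, May, Jun, Jul, Aug, Sep, Oct).
154 ÷ 7 = 22 full weeks with remainder 0, so 22 more Tuesdays after the first → 23.

23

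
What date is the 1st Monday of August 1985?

August 1985 begins on a Thursday, so the first Monday is August 5 (4 days later).

August 5, 1985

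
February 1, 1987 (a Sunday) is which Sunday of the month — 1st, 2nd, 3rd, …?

1st

Day 1 falls in week ⌈1/7⌉ of the month.
Days 1–7 hold the 1st Sunday, 8–14 the 2nd, 15–21 the 3rd, 22–28 the 4th, 29–31 the 5th.
1 is in the range for the 1st.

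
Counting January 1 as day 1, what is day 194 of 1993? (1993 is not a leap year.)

Jul 13, 1993

Jan has 31 days (194 − 31 = 163 remain).
Feb has 28 days (163 − 28 = 135 remain).
Mar has 31 days (135 − 31 = 104 remain).
Apr has 30 days (104 − 30 = 74 remain).
May has 31 days (74 − 31 = 43 remain).
Jun has 30 days (43 − 30 = 13 remain).
13 into Jul → Jul 13.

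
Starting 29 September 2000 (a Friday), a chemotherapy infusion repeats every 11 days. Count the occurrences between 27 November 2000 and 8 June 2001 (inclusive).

Occurrences land 11·i days after 29 September 2000 for i = 0, 1, 2, …
27 November 2000 is 59 days after the start; 59 ÷ 11 = 5 remainder 4; since the remainder is 4, round up to i = 6. First occurrence in the window: #7 on 4 December 2000 (6×11 = 66 days in).
8 June 2001 is 252 days after the start; 252 ÷ 11 = 22 remainder 10. Last occurrence in the window: #23 on 29 May 2001.
Occurrences #7 through #23: 17 in total.

17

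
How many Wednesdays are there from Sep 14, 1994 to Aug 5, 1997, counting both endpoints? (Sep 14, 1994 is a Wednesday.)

Sep 14, 1994 is a Wednesday; the first Wednesday on or after it is Sep 14, 1994.
From Sep 14, 1994 to Aug 5, 1997: 108 + 365 + 366 + 217 = 1056 days (rest of 1994, 1995, 1996, to Aug 5, 1997 in 1997).
1056 ÷ 7 = 150 full weeks with remainder 6, so 150 more Wednesdays after the first → 151.

151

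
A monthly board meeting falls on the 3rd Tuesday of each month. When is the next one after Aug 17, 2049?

Aug 2049 starts on a Sunday; its first Tuesday is the 3rd, so the 3rd Tuesday is the 17th — Aug 17, 2049.
That is not after Aug 17, 2049, so look at Sep 2049.
Sep 2049 starts on a Wednesday; its first Tuesday is the 7th, so the 3rd Tuesday is the 21st — Sep 21, 2049.

Sep 21, 2049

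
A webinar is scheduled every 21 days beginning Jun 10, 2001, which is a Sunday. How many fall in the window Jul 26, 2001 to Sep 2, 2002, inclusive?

Occurrences land 21·i days after Jun 10, 2001 for i = 0, 1, 2, …
Jul 26, 2001 is 46 days after the start; 46 ÷ 21 = 2 remainder 4; since the remainder is 4, round up to i = 3. First occurrence in the window: #4 on Aug 12, 2001 (3×21 = 63 days in).
Sep 2, 2002 is 449 days after the start; 449 ÷ 21 = 21 remainder 8. Last occurrence in the window: #22 on Aug 25, 2002.
Occurrences #4 through #22: 19 in total.

19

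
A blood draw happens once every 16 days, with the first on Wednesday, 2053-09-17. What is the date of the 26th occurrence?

2054-10-22

The 26th occurrence is 25 intervals after the first: 25 × 16 = 400 days after 2053-09-17.
September has 30 days — 13 days to the end of September leaves 387.
October has 31 days (356 left).
November has 30 days (326 left).
December has 31 days (295 left).
January has 31 days (264 left).
February has 28 days (236 left).
March has 31 days (205 left).
April has 30 days (175 left).
May has 31 days (144 left).
June has 30 days (114 left).
July has 31 days (83 left).
August has 31 days (52 left).
September has 30 days (22 left).
22 days into October → 2054-10-22.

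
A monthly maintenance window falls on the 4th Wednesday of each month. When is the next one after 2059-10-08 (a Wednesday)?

2059-10-22

October 2059 starts on a Wednesday; its first Wednesday is the 1st, so the 4th Wednesday is the 22nd — 2059-10-22.
2059-10-22 is after 2059-10-08, so that is the next one.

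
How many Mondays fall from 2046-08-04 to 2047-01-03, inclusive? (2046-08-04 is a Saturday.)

22

2046-08-04 is a Saturday; the first Monday on or after it is 2046-08-06 (2 days later).
From 2046-08-06 to 2047-01-03: 25 + 30 + 31 + 30 + 31 + 3 = 150 days (rest of August, September, October, November, December, January).
150 ÷ 7 = 21 full weeks with remainder 3, so 21 more Mondays after the first → 22.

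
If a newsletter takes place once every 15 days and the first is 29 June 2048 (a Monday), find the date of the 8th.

12 October 2048

The 8th occurrence is 7 intervals after the first: 7 × 15 = 105 days after 29 June 2048.
June has 30 days — 1 day to the end of June leaves 104.
July has 31 days (73 left).
August has 31 days (42 left).
September has 30 days (12 left).
12 days into October → 12 October 2048.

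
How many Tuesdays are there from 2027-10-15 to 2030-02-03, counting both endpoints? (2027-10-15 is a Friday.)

2027-10-15 is a Friday; the first Tuesday on or after it is 2027-10-19 (4 days later).
From 2027-10-19 to 2030-02-03: 73 + 366 + 365 + 34 = 838 days (rest of 2027, 2028, 2029, to 2030-02-03 in 2030).
838 ÷ 7 = 119 full weeks with remainder 5, so 119 more Tuesdays after the first → 120.

120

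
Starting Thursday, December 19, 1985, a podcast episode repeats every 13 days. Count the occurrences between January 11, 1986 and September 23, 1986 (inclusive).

20

Occurrences land 13·i days after December 19, 1985 for i = 0, 1, 2, …
January 11, 1986 is 23 days after the start; 23 ÷ 13 = 1 remainder 10; since the remainder is 10, round up to i = 2. First occurrence in the window: #3 on January 14, 1986 (2×13 = 26 days in).
September 23, 1986 is 278 days after the start; 278 ÷ 13 = 21 remainder 5. Last occurrence in the window: #22 on September 18, 1986.
Occurrences #3 through #22: 20 in total.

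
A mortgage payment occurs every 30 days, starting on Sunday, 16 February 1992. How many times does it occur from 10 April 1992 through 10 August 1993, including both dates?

17

Occurrences land 30·i days after 16 February 1992 for i = 0, 1, 2, …
10 April 1992 is 54 days after the start; 54 ÷ 30 = 1 remainder 24; since the remainder is 24, round up to i = 2. First occurrence in the window: #3 on 16 April 1992 (2×30 = 60 days in).
10 August 1993 is 541 days after the start; 541 ÷ 30 = 18 remainder 1. Last occurrence in the window: #19 on 9 August 1993.
Occurrences #3 through #19: 17 in total.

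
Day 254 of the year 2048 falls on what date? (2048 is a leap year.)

January has 31 days (254 − 31 = 223 remain).
February has 29 days (223 − 29 = 194 remain).
March has 31 days (194 − 31 = 163 remain).
April has 30 days (163 − 30 = 133 remain).
May has 31 days (133 − 31 = 102 remain).
June has 30 days (102 − 30 = 72 remain).
July has 31 days (72 − 31 = 41 remain).
August has 31 days (41 − 31 = 10 remain).
10 into September → September 10.

September 10, 2048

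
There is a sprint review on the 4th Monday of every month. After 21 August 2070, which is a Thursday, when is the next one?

August 2070 starts on a Friday; its first Monday is the 4th, so the 4th Monday is the 25th — 25 August 2070.
25 August 2070 is after 21 August 2070, so that is the next one.

25 August 2070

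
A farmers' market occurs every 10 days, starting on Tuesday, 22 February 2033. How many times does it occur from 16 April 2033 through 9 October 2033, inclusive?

Occurrences land 10·i days after 22 February 2033 for i = 0, 1, 2, …
16 April 2033 is 53 days after the start; 53 ÷ 10 = 5 remainder 3; since the remainder is 3, round up to i = 6. First occurrence in the window: #7 on 23 April 2033 (6×10 = 60 days in).
9 October 2033 is 229 days after the start; 229 ÷ 10 = 22 remainder 9. Last occurrence in the window: #23 on 30 September 2033.
Occurrences #7 through #23: 17 in total.

17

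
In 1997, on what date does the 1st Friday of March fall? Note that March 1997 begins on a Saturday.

7 March 1997

March 1997 begins on a Saturday, so the first Friday is March 7 (6 days later).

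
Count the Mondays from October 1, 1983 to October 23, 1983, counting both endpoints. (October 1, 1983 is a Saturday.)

October 1, 1983 is a Saturday; the first Monday on or after it is October 3, 1983 (2 days later).
From October 3, 1983 to October 23, 1983 is 23 − 3 = 20 days.
20 ÷ 7 = 2 full weeks with remainder 6, so 2 more Mondays after the first → 3.

3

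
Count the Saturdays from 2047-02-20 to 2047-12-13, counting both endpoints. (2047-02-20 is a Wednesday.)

42

2047-02-20 is a Wednesday; the first Saturday on or after it is 2047-02-23 (3 days later).
From 2047-02-23 to 2047-12-13: 5 + 31 + 30 + 31 + 30 + 31 + 31 + 30 + 31 + 30 + 13 = 293 days (rest of February, March, April, May, June, July, August, September, October, November, December).
293 ÷ 7 = 41 full weeks with remainder 6, so 41 more Saturdays after the first → 42.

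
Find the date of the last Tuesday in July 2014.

July 2014 begins on a Tuesday, so the first Tuesday is July 1.
July 2014 has 31 days. Adding weeks: 1, 8, 15, 22, 29 — the last one ≤ 31 is the 29th.

29 July 2014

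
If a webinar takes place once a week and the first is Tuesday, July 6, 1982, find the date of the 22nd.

November 30, 1982

The 22nd occurrence is 21 intervals after the first: 21 × 7 = 147 days after July 6, 1982.
July has 31 days — 25 days to the end of July leaves 122.
August has 31 days (91 left).
September has 30 days (61 left).
October has 31 days (30 left).
30 days into November → November 30, 1982.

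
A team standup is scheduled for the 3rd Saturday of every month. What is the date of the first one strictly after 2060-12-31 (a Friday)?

December 2060 starts on a Wednesday; its first Saturday is the 4th, so the 3rd Saturday is the 18th — 2060-12-18.
That is not after 2060-12-31, so look at January 2061.
January 2061 starts on a Saturday; its first Saturday is the 1st, so the 3rd Saturday is the 15th — 2061-01-15.

2061-01-15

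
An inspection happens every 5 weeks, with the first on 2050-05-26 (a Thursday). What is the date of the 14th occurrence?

2051-08-24

The 14th occurrence is 13 intervals after the first: 13 × 35 = 455 days after 2050-05-26.
May has 31 days — 5 days to the end of May leaves 450.
From end of May to end of 2050 is 214 days (236 left).
January has 31 days (205 left).
February has 28 days (177 left).
March has 31 days (146 left).
April has 30 days (116 left).
May has 31 days (85 left).
June has 30 days (55 left).
July has 31 days (24 left).
24 days into August → 2051-08-24.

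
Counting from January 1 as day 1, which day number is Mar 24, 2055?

Days in months before Mar: 31 + 28 = 59.
Plus 24 days into Mar → day 83.

83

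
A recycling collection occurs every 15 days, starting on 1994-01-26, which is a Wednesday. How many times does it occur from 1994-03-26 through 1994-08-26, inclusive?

11

Occurrences land 15·i days after 1994-01-26 for i = 0, 1, 2, …
1994-03-26 is 59 days after the start; 59 ÷ 15 = 3 remainder 14; since the remainder is 14, round up to i = 4. First occurrence in the window: #5 on 1994-03-27 (4×15 = 60 days in).
1994-08-26 is 212 days after the start; 212 ÷ 15 = 14 remainder 2. Last occurrence in the window: #15 on 1994-08-24.
Occurrences #5 through #15: 11 in total.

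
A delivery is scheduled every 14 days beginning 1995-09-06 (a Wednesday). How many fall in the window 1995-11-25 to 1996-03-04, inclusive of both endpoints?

7

Occurrences land 14·i days after 1995-09-06 for i = 0, 1, 2, …
1995-11-25 is 80 days after the start; 80 ÷ 14 = 5 remainder 10; since the remainder is 10, round up to i = 6. First occurrence in the window: #7 on 1995-11-29 (6×14 = 84 days in).
1996-03-04 is 180 days after the start; 180 ÷ 14 = 12 remainder 12. Last occurrence in the window: #13 on 1996-02-21.
Occurrences #7 through #13: 7 in total.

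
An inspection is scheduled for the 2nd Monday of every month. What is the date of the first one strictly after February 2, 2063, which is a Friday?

February 12, 2063

February 2063 starts on a Thursday; its first Monday is the 5th, so the 2nd Monday is the 12th — February 12, 2063.
February 12, 2063 is after February 2, 2063, so that is the next one.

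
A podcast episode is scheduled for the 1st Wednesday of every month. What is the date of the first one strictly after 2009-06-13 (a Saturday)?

June 2009 starts on a Monday, so its 1st Wednesday is 2009-06-03 (2 days in).
That is not after 2009-06-13, so look at July 2009.
July 2009 starts on a Wednesday, so its 1st Wednesday is 2009-07-01.

2009-07-01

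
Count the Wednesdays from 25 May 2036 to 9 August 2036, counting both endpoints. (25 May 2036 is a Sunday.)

11

25 May 2036 is a Sunday; the first Wednesday on or after it is 28 May 2036 (3 days later).
From 28 May 2036 to 9 August 2036: 3 + 30 + 31 + 9 = 73 days (rest of May, June, July, August).
73 ÷ 7 = 10 full weeks with remainder 3, so 10 more Wednesdays after the first → 11.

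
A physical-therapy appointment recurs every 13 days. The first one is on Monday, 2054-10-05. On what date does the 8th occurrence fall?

2055-01-04

The 8th occurrence is 7 intervals after the first: 7 × 13 = 91 days after 2054-10-05.
October has 31 days — 26 days to the end of October leaves 65.
November has 30 days (35 left).
December has 31 days (4 left).
4 days into January → 2055-01-04.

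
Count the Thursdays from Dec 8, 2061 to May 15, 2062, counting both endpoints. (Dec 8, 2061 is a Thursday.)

Dec 8, 2061 is a Thursday; the first Thursday on or after it is Dec 8, 2061.
From Dec 8, 2061 to May 15, 2062: 23 + 31 + 28 + 31 + 30 + 15 = 158 days (rest of Dec, Jan, Feb, Mar, Apr, May).
158 ÷ 7 = 22 full weeks with remainder 4, so 22 more Thursdays after the first → 23.

23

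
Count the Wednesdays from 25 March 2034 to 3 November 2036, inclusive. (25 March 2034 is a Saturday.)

136

25 March 2034 is a Saturday; the first Wednesday on or after it is 29 March 2034 (4 days later).
From 29 March 2034 to 3 November 2036: 277 + 365 + 308 = 950 days (rest of 2034, 2035, to 3 November 2036 in 2036).
950 ÷ 7 = 135 full weeks with remainder 5, so 135 more Wednesdays after the first → 136.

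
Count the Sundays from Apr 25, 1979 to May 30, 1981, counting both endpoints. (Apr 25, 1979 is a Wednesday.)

Apr 25, 1979 is a Wednesday; the first Sunday on or after it is Apr 29, 1979 (4 days later).
From Apr 29, 1979 to May 30, 1981: 246 + 366 + 150 = 762 days (rest of 1979, 1980, to May 30, 1981 in 1981).
762 ÷ 7 = 108 full weeks with remainder 6, so 108 more Sundays after the first → 109.

109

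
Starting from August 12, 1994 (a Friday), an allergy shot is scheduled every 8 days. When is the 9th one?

October 15, 1994

The 9th occurrence is 8 intervals after the first: 8 × 8 = 64 days after August 12, 1994.
August has 31 days — 19 days to the end of August leaves 45.
September has 30 days (15 left).
15 days into October → October 15, 1994.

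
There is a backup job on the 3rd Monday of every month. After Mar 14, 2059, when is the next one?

Mar 2059 starts on a Saturday; its first Monday is the 3rd, so the 3rd Monday is the 17th — Mar 17, 2059.
Mar 17, 2059 is after Mar 14, 2059, so that is the next one.

Mar 17, 2059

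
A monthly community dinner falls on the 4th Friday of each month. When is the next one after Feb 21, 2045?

Feb 2045 starts on a Wednesday; its first Friday is the 3rd, so the 4th Friday is the 24th — Feb 24, 2045.
Feb 24, 2045 is after Feb 21, 2045, so that is the next one.

Feb 24, 2045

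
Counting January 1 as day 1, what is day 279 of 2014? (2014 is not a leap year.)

January has 31 days (279 − 31 = 248 remain).
February has 28 days (248 − 28 = 220 remain).
March has 31 days (220 − 31 = 189 remain).
April has 30 days (189 − 30 = 159 remain).
May has 31 days (159 − 31 = 128 remain).
June has 30 days (128 − 30 = 98 remain).
July has 31 days (98 − 31 = 67 remain).
August has 31 days (67 − 31 = 36 remain).
September has 30 days (36 − 30 = 6 remain).
6 into October → October 6.

October 6, 2014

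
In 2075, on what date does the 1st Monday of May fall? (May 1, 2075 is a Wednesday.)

May 2075 begins on a Wednesday, so the first Monday is May 6 (5 days later).

2075-05-06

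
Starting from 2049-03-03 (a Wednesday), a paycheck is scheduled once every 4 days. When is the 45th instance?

The 45th occurrence is 44 intervals after the first: 44 × 4 = 176 days after 2049-03-03.
March has 31 days — 28 days to the end of March leaves 148.
April has 30 days (118 left).
May has 31 days (87 left).
June has 30 days (57 left).
July has 31 days (26 left).
26 days into August → 2049-08-26.

2049-08-26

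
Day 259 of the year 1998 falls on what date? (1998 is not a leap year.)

September 16, 1998

January has 31 days (259 − 31 = 228 remain).
February has 28 days (228 − 28 = 200 remain).
March has 31 days (200 − 31 = 169 remain).
April has 30 days (169 − 30 = 139 remain).
May has 31 days (139 − 31 = 108 remain).
June has 30 days (108 − 30 = 78 remain).
July has 31 days (78 − 31 = 47 remain).
August has 31 days (47 − 31 = 16 remain).
16 into September → September 16.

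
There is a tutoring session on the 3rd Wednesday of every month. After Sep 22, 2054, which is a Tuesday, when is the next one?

Sep 2054 starts on a Tuesday; its first Wednesday is the 2nd, so the 3rd Wednesday is the 16th — Sep 16, 2054.
That is not after Sep 22, 2054, so look at Oct 2054.
Oct 2054 starts on a Thursday; its first Wednesday is the 7th, so the 3rd Wednesday is the 21st — Oct 21, 2054.

Oct 21, 2054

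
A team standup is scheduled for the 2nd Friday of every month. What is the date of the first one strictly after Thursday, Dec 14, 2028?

Dec 2028 starts on a Friday; its first Friday is the 1st, so the 2nd Friday is the 8th — Dec 8, 2028.
That is not after Dec 14, 2028, so look at Jan 2029.
Jan 2029 starts on a Monday; its first Friday is the 5th, so the 2nd Friday is the 12th — Jan 12, 2029.

Jan 12, 2029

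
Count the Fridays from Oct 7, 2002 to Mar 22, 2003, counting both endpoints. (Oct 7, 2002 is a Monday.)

Oct 7, 2002 is a Monday; the first Friday on or after it is Oct 11, 2002 (4 days later).
From Oct 11, 2002 to Mar 22, 2003: 20 + 30 + 31 + 31 + 28 + 22 = 162 days (rest of Oct, Nov, Dec, Jan, Feb, Mar).
162 ÷ 7 = 23 full weeks with remainder 1, so 23 more Fridays after the first → 24.

24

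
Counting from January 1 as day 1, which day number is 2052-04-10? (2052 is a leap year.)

101

Days in months before April: 31 + 29 + 31 = 91.
Plus 10 days into April → day 101.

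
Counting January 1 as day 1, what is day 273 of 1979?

January has 31 days (273 − 31 = 242 remain).
February has 28 days (242 − 28 = 214 remain).
March has 31 days (214 − 31 = 183 remain).
April has 30 days (183 − 30 = 153 remain).
May has 31 days (153 − 31 = 122 remain).
June has 30 days (122 − 30 = 92 remain).
July has 31 days (92 − 31 = 61 remain).
August has 31 days (61 − 31 = 30 remain).
30 into September → September 30.

September 30, 1979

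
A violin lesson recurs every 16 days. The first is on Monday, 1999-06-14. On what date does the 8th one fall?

1999-10-04

The 8th occurrence is 7 intervals after the first: 7 × 16 = 112 days after 1999-06-14.
June has 30 days — 16 days to the end of June leaves 96.
July has 31 days (65 left).
August has 31 days (34 left).
September has 30 days (4 left).
4 days into October → 1999-10-04.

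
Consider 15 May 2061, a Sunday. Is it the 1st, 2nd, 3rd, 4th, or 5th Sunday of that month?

3rd

Day 15 falls in week ⌈15/7⌉ of the month.
Days 1–7 hold the 1st Sunday, 8–14 the 2nd, 15–21 the 3rd, 22–28 the 4th, 29–31 the 5th.
15 is in the range for the 3rd.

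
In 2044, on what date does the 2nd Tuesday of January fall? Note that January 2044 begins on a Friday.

January 12, 2044

January 2044 begins on a Friday, so the first Tuesday is January 5 (4 days later).
The 2nd Tuesday is 1 weeks later: 5 + 7 = 12.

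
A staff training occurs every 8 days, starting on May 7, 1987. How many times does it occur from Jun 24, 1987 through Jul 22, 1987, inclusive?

Occurrences land 8·i days after May 7, 1987 for i = 0, 1, 2, …
Jun 24, 1987 is 48 days after the start; 48 ÷ 8 = 6 remainder 0. First occurrence in the window: #7 on Jun 24, 1987 (6×8 = 48 days in).
Jul 22, 1987 is 76 days after the start; 76 ÷ 8 = 9 remainder 4. Last occurrence in the window: #10 on Jul 18, 1987.
Occurrences #7 through #10: 4 in total.

4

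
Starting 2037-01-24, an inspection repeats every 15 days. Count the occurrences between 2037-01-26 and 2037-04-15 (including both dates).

5

Occurrences land 15·i days after 2037-01-24 for i = 0, 1, 2, …
2037-01-26 is 2 days after the start; 2 ÷ 15 = 0 remainder 2; since the remainder is 2, round up to i = 1. First occurrence in the window: #2 on 2037-02-08 (1×15 = 15 days in).
2037-04-15 is 81 days after the start; 81 ÷ 15 = 5 remainder 6. Last occurrence in the window: #6 on 2037-04-09.
Occurrences #2 through #6: 5 in total.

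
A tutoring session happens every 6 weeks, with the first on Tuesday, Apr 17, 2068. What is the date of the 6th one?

The 6th occurrence is 5 intervals after the first: 5 × 42 = 210 days after Apr 17, 2068.
Apr has 30 days — 13 days to the end of Apr leaves 197.
May has 31 days (166 left).
Jun has 30 days (136 left).
Jul has 31 days (105 left).
Aug has 31 days (74 left).
Sep has 30 days (44 left).
Oct has 31 days (13 left).
13 days into Nov → Nov 13, 2068.

Nov 13, 2068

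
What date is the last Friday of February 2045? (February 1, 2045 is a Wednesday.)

24 February 2045

February 2045 begins on a Wednesday, so the first Friday is February 3 (2 days later).
February 2045 has 28 days. Adding weeks: 3, 10, 17, 24 — the last one ≤ 28 is the 24th.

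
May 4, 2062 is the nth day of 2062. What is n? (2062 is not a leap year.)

124

Days in months before May: 31 + 28 + 31 + 30 = 120.
Plus 4 days into May → day 124.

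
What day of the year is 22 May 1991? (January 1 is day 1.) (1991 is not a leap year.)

142

Days in months before May: 31 + 28 + 31 + 30 = 120.
Plus 22 days into May → day 142.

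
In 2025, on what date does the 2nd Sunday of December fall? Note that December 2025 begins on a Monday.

14 December 2025

December 2025 begins on a Monday, so the first Sunday is December 7 (6 days later).
The 2nd Sunday is 1 weeks later: 7 + 7 = 14.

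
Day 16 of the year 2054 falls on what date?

16 into Jan → Jan 16.

Jan 16, 2054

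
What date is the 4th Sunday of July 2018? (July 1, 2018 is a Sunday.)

July 22, 2018

July 2018 begins on a Sunday, so the first Sunday is July 1.
The 4th Sunday is 3 weeks later: 1 + 21 = 22.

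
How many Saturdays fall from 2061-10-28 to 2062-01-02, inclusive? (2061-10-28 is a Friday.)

10

2061-10-28 is a Friday; the first Saturday on or after it is 2061-10-29 (1 day later).
From 2061-10-29 to 2062-01-02: 2 + 30 + 31 + 2 = 65 days (rest of October, November, December, January).
65 ÷ 7 = 9 full weeks with remainder 2, so 9 more Saturdays after the first → 10.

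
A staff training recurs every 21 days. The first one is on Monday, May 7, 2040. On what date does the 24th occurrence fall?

The 24th occurrence is 23 intervals after the first: 23 × 21 = 483 days after May 7, 2040.
May has 31 days — 24 days to the end of May leaves 459.
From end of May to end of 2040 is 214 days (245 left).
January has 31 days (214 left).
February has 28 days (186 left).
March has 31 days (155 left).
April has 30 days (125 left).
May has 31 days (94 left).
June has 30 days (64 left).
July has 31 days (33 left).
August has 31 days (2 left).
2 days into September → September 2, 2041.

September 2, 2041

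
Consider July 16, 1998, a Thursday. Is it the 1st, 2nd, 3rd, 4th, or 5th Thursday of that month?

Day 16 falls in week ⌈16/7⌉ of the month.
Days 1–7 hold the 1st Thursday, 8–14 the 2nd, 15–21 the 3rd, 22–28 the 4th, 29–31 the 5th.
16 is in the range for the 3rd.

3rd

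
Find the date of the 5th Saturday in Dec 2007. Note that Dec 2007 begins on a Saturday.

Dec 2007 begins on a Saturday, so the first Saturday is Dec 1.
The 5th Saturday is 4 weeks later: 1 + 28 = 29.

Dec 29, 2007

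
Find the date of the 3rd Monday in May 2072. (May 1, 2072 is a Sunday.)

2072-05-16

May 2072 begins on a Sunday, so the first Monday is May 2 (1 day later).
The 3rd Monday is 2 weeks later: 2 + 14 = 16.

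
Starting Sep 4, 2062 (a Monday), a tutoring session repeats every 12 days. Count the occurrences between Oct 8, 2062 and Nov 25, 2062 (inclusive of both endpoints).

Occurrences land 12·i days after Sep 4, 2062 for i = 0, 1, 2, …
Oct 8, 2062 is 34 days after the start; 34 ÷ 12 = 2 remainder 10; since the remainder is 10, round up to i = 3. First occurrence in the window: #4 on Oct 10, 2062 (3×12 = 36 days in).
Nov 25, 2062 is 82 days after the start; 82 ÷ 12 = 6 remainder 10. Last occurrence in the window: #7 on Nov 15, 2062.
Occurrences #4 through #7: 4 in total.

4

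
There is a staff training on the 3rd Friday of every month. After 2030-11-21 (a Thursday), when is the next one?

November 2030 starts on a Friday; its first Friday is the 1st, so the 3rd Friday is the 15th — 2030-11-15.
That is not after 2030-11-21, so look at December 2030.
December 2030 starts on a Sunday; its first Friday is the 6th, so the 3rd Friday is the 20th — 2030-12-20.

2030-12-20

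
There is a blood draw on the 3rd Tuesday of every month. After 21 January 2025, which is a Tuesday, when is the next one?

January 2025 starts on a Wednesday; its first Tuesday is the 7th, so the 3rd Tuesday is the 21st — 21 January 2025.
That is not after 21 January 2025, so look at February 2025.
February 2025 starts on a Saturday; its first Tuesday is the 4th, so the 3rd Tuesday is the 18th — 18 February 2025.

18 February 2025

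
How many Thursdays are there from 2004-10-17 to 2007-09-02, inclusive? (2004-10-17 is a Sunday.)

150

2004-10-17 is a Sunday; the first Thursday on or after it is 2004-10-21 (4 days later).
From 2004-10-21 to 2007-09-02: 71 + 365 + 365 + 245 = 1046 days (rest of 2004, 2005, 2006, to 2007-09-02 in 2007).
1046 ÷ 7 = 149 full weeks with remainder 3, so 149 more Thursdays after the first → 150.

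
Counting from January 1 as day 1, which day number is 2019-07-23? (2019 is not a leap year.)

Days in months before July: 31 + 28 + 31 + 30 + 31 + 30 = 181.
Plus 23 days into July → day 204.

204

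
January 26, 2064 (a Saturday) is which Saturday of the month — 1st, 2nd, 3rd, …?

4th

Day 26 falls in week ⌈26/7⌉ of the month.
Days 1–7 hold the 1st Saturday, 8–14 the 2nd, 15–21 the 3rd, 22–28 the 4th, 29–31 the 5th.
26 is in the range for the 4th.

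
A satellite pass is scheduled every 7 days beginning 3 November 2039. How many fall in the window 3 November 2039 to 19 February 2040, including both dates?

Occurrences land 7·i days after 3 November 2039 for i = 0, 1, 2, …
The window opens on the start date, so the first occurrence inside is #1 on 3 November 2039.
19 February 2040 is 108 days after the start; 108 ÷ 7 = 15 remainder 3. Last occurrence in the window: #16 on 16 February 2040.
Occurrences #1 through #16: 16 in total.

16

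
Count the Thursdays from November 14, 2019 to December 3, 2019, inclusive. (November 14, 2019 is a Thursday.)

November 14, 2019 is a Thursday; the first Thursday on or after it is November 14, 2019.
From November 14, 2019 to December 3, 2019: 16 + 3 = 19 days (rest of November, December).
19 ÷ 7 = 2 full weeks with remainder 5, so 2 more Thursdays after the first → 3.

3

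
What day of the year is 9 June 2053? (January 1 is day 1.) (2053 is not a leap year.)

Days in months before June: 31 + 28 + 31 + 30 + 31 = 151.
Plus 9 days into June → day 160.

160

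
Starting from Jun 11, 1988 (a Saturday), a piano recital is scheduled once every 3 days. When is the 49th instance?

Nov 2, 1988

The 49th occurrence is 48 intervals after the first: 48 × 3 = 144 days after Jun 11, 1988.
Jun has 30 days — 19 days to the end of Jun leaves 125.
Jul has 31 days (94 left).
Aug has 31 days (63 left).
Sep has 30 days (33 left).
Oct has 31 days (2 left).
2 days into Nov → Nov 2, 1988.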